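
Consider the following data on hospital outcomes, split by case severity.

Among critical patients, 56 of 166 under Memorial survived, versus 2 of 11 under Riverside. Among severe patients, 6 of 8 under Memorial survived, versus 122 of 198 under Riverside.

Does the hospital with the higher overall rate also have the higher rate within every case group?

No

Critical: Memorial 56/166 = 33.7%, Riverside 2/11 = 18.2% → Memorial
Severe: Memorial 6/8 = 75.0%, Riverside 122/198 = 61.6% → Memorial
Overall: Memorial 62/174 = 35.6%, Riverside 124/209 = 59.3% → Riverside
Memorial wins each case group but Riverside wins overall — the comparison reverses. Memorial's patients skew toward critical, which has a lower base rate.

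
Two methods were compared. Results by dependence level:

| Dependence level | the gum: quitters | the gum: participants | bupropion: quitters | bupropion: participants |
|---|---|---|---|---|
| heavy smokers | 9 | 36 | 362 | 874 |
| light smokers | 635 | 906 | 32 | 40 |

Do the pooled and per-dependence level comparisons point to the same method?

Heavy smokers: the gum 9/36 = 25.0%, bupropion 362/874 = 41.4% → bupropion
Light smokers: the gum 635/906 = 70.1%, bupropion 32/40 = 80.0% → bupropion
Overall: the gum 644/942 = 68.4%, bupropion 394/914 = 43.1% → the gum
Bupropion wins each dependence group but the gum wins overall — the comparison reverses. Bupropion's participants skew toward heavy smokers, which has a lower base rate.

No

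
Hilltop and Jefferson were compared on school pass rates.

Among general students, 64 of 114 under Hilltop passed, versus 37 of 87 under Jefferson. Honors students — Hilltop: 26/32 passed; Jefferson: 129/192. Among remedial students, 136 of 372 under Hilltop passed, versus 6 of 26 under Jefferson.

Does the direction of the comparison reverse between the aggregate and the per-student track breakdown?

General: Hilltop 64/114 = 56.1%, Jefferson 37/87 = 42.5% → Hilltop
Honors: Hilltop 26/32 = 81.2%, Jefferson 129/192 = 67.2% → Hilltop
Remedial: Hilltop 136/372 = 36.6%, Jefferson 6/26 = 23.1% → Hilltop
Overall: Hilltop 226/518 = 43.6%, Jefferson 172/305 = 56.4% → Jefferson
Hilltop wins each student group but Jefferson wins overall — the comparison reverses. Hilltop's students skew toward remedial, which has a lower base rate.

Yes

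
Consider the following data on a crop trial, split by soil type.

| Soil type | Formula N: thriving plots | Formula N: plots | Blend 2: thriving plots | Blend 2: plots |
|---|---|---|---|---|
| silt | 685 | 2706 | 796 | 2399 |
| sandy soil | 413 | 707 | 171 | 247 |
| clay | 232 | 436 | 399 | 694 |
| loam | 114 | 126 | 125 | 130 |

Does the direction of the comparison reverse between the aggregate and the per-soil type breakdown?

No

Silt: Formula N 685/2706 = 25.3%, Blend 2 796/2399 = 33.2% → Blend 2
Sandy soil: Formula N 413/707 = 58.4%, Blend 2 171/247 = 69.2% → Blend 2
Clay: Formula N 232/436 = 53.2%, Blend 2 399/694 = 57.5% → Blend 2
Loam: Formula N 114/126 = 90.5%, Blend 2 125/130 = 96.2% → Blend 2
Overall: Formula N 1444/3975 = 36.3%, Blend 2 1491/3470 = 43.0% → Blend 2
Blend 2 wins overall and in every soil group — no reversal.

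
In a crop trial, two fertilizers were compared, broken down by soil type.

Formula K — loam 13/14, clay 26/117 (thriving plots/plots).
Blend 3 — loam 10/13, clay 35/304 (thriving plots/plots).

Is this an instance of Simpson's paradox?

No

Loam: Formula K 13/14 = 92.9%, Blend 3 10/13 = 76.9% → Formula K
Clay: Formula K 26/117 = 22.2%, Blend 3 35/304 = 11.5% → Formula K
Overall: Formula K 39/131 = 29.8%, Blend 3 45/317 = 14.2% → Formula K
Formula K wins overall and in every soil group — no reversal.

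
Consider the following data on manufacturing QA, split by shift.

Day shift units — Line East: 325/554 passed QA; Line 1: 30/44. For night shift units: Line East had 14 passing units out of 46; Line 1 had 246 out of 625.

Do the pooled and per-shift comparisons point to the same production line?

No

Day shift: Line East 325/554 = 58.7%, Line 1 30/44 = 68.2% → Line 1
Night shift: Line East 14/46 = 30.4%, Line 1 246/625 = 39.4% → Line 1
Overall: Line East 339/600 = 56.5%, Line 1 276/669 = 41.3% → Line East
Line 1 wins each shift group but Line East wins overall — the comparison reverses. Line 1's units skew toward night shift, which has a lower base rate.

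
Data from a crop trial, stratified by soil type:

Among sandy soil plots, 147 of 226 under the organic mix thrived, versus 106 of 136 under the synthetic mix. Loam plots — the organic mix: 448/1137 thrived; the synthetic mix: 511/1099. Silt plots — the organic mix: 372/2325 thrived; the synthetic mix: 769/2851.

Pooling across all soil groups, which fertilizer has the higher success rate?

Sandy soil: the organic mix 147/226 = 65.0%, the synthetic mix 106/136 = 77.9% → the synthetic mix
Loam: the organic mix 448/1137 = 39.4%, the synthetic mix 511/1099 = 46.5% → the synthetic mix
Silt: the organic mix 372/2325 = 16.0%, the synthetic mix 769/2851 = 27.0% → the synthetic mix
Overall: the organic mix 967/3688 = 26.2%, the synthetic mix 1386/4086 = 33.9% → the synthetic mix

the synthetic mix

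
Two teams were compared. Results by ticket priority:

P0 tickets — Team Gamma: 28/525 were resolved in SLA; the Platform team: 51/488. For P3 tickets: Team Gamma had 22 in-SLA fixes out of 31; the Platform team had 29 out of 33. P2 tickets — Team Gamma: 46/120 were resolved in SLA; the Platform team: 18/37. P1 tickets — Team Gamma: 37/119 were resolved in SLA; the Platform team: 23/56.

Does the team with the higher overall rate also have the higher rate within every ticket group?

Yes

P0: Team Gamma 28/525 = 5.3%, the Platform team 51/488 = 10.5% → the Platform team
P3: Team Gamma 22/31 = 71.0%, the Platform team 29/33 = 87.9% → the Platform team
P2: Team Gamma 46/120 = 38.3%, the Platform team 18/37 = 48.6% → the Platform team
P1: Team Gamma 37/119 = 31.1%, the Platform team 23/56 = 41.1% → the Platform team
Overall: Team Gamma 133/795 = 16.7%, the Platform team 121/614 = 19.7% → the Platform team
The Platform team wins overall and in every ticket group — no reversal.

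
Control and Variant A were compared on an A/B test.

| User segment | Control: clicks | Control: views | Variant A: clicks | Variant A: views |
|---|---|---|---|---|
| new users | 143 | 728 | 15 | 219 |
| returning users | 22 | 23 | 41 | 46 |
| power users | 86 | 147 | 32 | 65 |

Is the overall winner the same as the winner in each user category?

Yes

New users: Control 143/728 = 19.6%, Variant A 15/219 = 6.8% → Control
Returning users: Control 22/23 = 95.7%, Variant A 41/46 = 89.1% → Control
Power users: Control 86/147 = 58.5%, Variant A 32/65 = 49.2% → Control
Overall: Control 251/898 = 28.0%, Variant A 88/330 = 26.7% → Control
Control wins overall and in every user group — no reversal.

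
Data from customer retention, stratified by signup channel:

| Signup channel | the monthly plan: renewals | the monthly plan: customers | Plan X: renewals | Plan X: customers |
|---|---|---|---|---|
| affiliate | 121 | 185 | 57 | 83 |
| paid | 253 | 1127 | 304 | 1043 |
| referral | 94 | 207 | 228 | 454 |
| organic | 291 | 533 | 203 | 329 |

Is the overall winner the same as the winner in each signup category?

Yes

Affiliate: the monthly plan 121/185 = 65.4%, Plan X 57/83 = 68.7% → Plan X
Paid: the monthly plan 253/1127 = 22.4%, Plan X 304/1043 = 29.1% → Plan X
Referral: the monthly plan 94/207 = 45.4%, Plan X 228/454 = 50.2% → Plan X
Organic: the monthly plan 291/533 = 54.6%, Plan X 203/329 = 61.7% → Plan X
Overall: the monthly plan 759/2052 = 37.0%, Plan X 792/1909 = 41.5% → Plan X
Plan X wins overall and in every signup group — no reversal.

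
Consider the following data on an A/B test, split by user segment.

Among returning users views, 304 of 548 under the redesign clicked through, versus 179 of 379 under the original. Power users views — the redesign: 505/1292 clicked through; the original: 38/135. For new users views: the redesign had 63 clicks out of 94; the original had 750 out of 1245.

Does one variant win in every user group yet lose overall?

Returning users: the redesign 304/548 = 55.5%, the original 179/379 = 47.2% → the redesign
Power users: the redesign 505/1292 = 39.1%, the original 38/135 = 28.1% → the redesign
New users: the redesign 63/94 = 67.0%, the original 750/1245 = 60.2% → the redesign
Overall: the redesign 872/1934 = 45.1%, the original 967/1759 = 55.0% → the original
The redesign wins each user group but the original wins overall — the comparison reverses. The redesign's views skew toward power users, which has a lower base rate.

Yes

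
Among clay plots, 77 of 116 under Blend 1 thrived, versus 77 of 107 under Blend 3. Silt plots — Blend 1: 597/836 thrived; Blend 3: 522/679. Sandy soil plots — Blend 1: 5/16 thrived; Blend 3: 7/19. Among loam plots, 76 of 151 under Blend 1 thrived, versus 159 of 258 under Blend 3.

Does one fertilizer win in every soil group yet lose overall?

Clay: Blend 1 77/116 = 66.4%, Blend 3 77/107 = 72.0% → Blend 3
Silt: Blend 1 597/836 = 71.4%, Blend 3 522/679 = 76.9% → Blend 3
Sandy soil: Blend 1 5/16 = 31.2%, Blend 3 7/19 = 36.8% → Blend 3
Loam: Blend 1 76/151 = 50.3%, Blend 3 159/258 = 61.6% → Blend 3
Overall: Blend 1 755/1119 = 67.5%, Blend 3 765/1063 = 72.0% → Blend 3
Blend 3 wins overall and in every soil group — no reversal.

No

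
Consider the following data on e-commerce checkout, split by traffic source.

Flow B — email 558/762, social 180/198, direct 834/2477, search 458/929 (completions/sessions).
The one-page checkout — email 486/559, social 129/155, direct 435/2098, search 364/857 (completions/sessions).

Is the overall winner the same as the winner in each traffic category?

No

Email: Flow B 558/762 = 73.2%, the one-page checkout 486/559 = 86.9% → the one-page checkout
Social: Flow B 180/198 = 90.9%, the one-page checkout 129/155 = 83.2% → Flow B
Direct: Flow B 834/2477 = 33.7%, the one-page checkout 435/2098 = 20.7% → Flow B
Search: Flow B 458/929 = 49.3%, the one-page checkout 364/857 = 42.5% → Flow B
Overall: Flow B 2030/4366 = 46.5%, the one-page checkout 1414/3669 = 38.5% → Flow B
Neither sweeps: Flow B wins 3 of 4 groups, the one-page checkout wins 1. Flow B wins overall but not every group — no Simpson reversal.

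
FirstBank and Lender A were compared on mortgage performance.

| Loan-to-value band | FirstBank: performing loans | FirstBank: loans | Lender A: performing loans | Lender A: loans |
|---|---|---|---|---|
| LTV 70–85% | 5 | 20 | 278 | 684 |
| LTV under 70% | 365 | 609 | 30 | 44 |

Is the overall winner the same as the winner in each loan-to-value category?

LTV 70–85%: FirstBank 5/20 = 25.0%, Lender A 278/684 = 40.6% → Lender A
LTV under 70%: FirstBank 365/609 = 59.9%, Lender A 30/44 = 68.2% → Lender A
Overall: FirstBank 370/629 = 58.8%, Lender A 308/728 = 42.3% → FirstBank
Lender A wins each loan-to-value group but FirstBank wins overall — the comparison reverses. Lender A's loans skew toward LTV 70–85%, which has a lower base rate.

No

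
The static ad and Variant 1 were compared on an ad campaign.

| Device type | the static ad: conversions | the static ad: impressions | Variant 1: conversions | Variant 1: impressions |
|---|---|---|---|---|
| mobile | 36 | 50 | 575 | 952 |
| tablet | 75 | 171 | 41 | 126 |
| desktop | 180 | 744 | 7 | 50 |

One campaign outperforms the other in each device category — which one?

Mobile: the static ad 36/50 = 72.0%, Variant 1 575/952 = 60.4% → the static ad
Tablet: the static ad 75/171 = 43.9%, Variant 1 41/126 = 32.5% → the static ad
Desktop: the static ad 180/744 = 24.2%, Variant 1 7/50 = 14.0% → the static ad
The static ad has the higher rate in all 3 groups.

the static ad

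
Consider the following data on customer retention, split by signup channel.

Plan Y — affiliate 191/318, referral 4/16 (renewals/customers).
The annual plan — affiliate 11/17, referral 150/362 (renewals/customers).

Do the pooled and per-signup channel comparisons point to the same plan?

Affiliate: Plan Y 191/318 = 60.1%, the annual plan 11/17 = 64.7% → the annual plan
Referral: Plan Y 4/16 = 25.0%, the annual plan 150/362 = 41.4% → the annual plan
Overall: Plan Y 195/334 = 58.4%, the annual plan 161/379 = 42.5% → Plan Y
The annual plan wins each signup group but Plan Y wins overall — the comparison reverses. The annual plan's customers skew toward referral, which has a lower base rate.

No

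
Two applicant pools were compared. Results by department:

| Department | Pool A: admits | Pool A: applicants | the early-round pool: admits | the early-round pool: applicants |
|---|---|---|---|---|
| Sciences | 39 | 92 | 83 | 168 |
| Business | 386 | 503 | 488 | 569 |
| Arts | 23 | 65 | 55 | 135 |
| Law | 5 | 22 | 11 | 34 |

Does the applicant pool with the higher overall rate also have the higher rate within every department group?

Sciences: Pool A 39/92 = 42.4%, the early-round pool 83/168 = 49.4% → the early-round pool
Business: Pool A 386/503 = 76.7%, the early-round pool 488/569 = 85.8% → the early-round pool
Arts: Pool A 23/65 = 35.4%, the early-round pool 55/135 = 40.7% → the early-round pool
Law: Pool A 5/22 = 22.7%, the early-round pool 11/34 = 32.4% → the early-round pool
Overall: Pool A 453/682 = 66.4%, the early-round pool 637/906 = 70.3% → the early-round pool
The early-round pool wins overall and in every department group — no reversal.

Yes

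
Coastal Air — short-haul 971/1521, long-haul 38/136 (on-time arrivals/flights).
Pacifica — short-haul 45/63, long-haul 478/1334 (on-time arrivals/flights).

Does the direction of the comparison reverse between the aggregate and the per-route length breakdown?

Yes

Short-haul: Coastal Air 971/1521 = 63.8%, Pacifica 45/63 = 71.4% → Pacifica
Long-haul: Coastal Air 38/136 = 27.9%, Pacifica 478/1334 = 35.8% → Pacifica
Overall: Coastal Air 1009/1657 = 60.9%, Pacifica 523/1397 = 37.4% → Coastal Air
Pacifica wins each route group but Coastal Air wins overall — the comparison reverses. Pacifica's flights skew toward long-haul, which has a lower base rate.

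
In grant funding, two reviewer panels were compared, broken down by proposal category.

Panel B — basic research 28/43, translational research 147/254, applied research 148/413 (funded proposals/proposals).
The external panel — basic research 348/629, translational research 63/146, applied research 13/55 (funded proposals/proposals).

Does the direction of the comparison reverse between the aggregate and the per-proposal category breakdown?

Basic research: Panel B 28/43 = 65.1%, the external panel 348/629 = 55.3% → Panel B
Translational research: Panel B 147/254 = 57.9%, the external panel 63/146 = 43.2% → Panel B
Applied research: Panel B 148/413 = 35.8%, the external panel 13/55 = 23.6% → Panel B
Overall: Panel B 323/710 = 45.5%, the external panel 424/830 = 51.1% → the external panel
Panel B wins each proposal group but the external panel wins overall — the comparison reverses. Panel B's proposals skew toward applied research, which has a lower base rate.

Yes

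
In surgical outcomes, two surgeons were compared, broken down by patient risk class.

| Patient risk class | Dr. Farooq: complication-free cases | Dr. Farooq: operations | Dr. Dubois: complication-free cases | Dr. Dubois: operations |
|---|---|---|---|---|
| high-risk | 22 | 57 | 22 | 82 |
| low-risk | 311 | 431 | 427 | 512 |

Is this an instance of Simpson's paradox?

No

High-risk: Dr. Farooq 22/57 = 38.6%, Dr. Dubois 22/82 = 26.8% → Dr. Farooq
Low-risk: Dr. Farooq 311/431 = 72.2%, Dr. Dubois 427/512 = 83.4% → Dr. Dubois
Overall: Dr. Farooq 333/488 = 68.2%, Dr. Dubois 449/594 = 75.6% → Dr. Dubois
Neither sweeps: Dr. Farooq wins 1 of 2 groups, Dr. Dubois wins 1. Dr. Dubois wins overall but not every group — no Simpson reversal.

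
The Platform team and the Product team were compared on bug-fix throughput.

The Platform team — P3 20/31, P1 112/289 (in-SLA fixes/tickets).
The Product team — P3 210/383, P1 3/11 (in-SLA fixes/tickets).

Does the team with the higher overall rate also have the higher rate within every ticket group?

No

P3: the Platform team 20/31 = 64.5%, the Product team 210/383 = 54.8% → the Platform team
P1: the Platform team 112/289 = 38.8%, the Product team 3/11 = 27.3% → the Platform team
Overall: the Platform team 132/320 = 41.2%, the Product team 213/394 = 54.1% → the Product team
The Platform team wins each ticket group but the Product team wins overall — the comparison reverses. The Platform team's tickets skew toward P1, which has a lower base rate.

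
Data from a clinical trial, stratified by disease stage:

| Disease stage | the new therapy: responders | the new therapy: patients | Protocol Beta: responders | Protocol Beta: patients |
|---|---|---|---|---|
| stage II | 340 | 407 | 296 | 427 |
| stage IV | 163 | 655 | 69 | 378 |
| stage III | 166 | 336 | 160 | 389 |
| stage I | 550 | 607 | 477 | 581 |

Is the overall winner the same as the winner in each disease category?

Stage II: the new therapy 340/407 = 83.5%, Protocol Beta 296/427 = 69.3% → the new therapy
Stage IV: the new therapy 163/655 = 24.9%, Protocol Beta 69/378 = 18.3% → the new therapy
Stage III: the new therapy 166/336 = 49.4%, Protocol Beta 160/389 = 41.1% → the new therapy
Stage I: the new therapy 550/607 = 90.6%, Protocol Beta 477/581 = 82.1% → the new therapy
Overall: the new therapy 1219/2005 = 60.8%, Protocol Beta 1002/1775 = 56.5% → the new therapy
The new therapy wins overall and in every disease group — no reversal.

Yes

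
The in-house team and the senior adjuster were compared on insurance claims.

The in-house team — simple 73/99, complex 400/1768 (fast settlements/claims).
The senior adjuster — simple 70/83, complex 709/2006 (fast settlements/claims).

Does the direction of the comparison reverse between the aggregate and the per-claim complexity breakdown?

No

Simple: the in-house team 73/99 = 73.7%, the senior adjuster 70/83 = 84.3% → the senior adjuster
Complex: the in-house team 400/1768 = 22.6%, the senior adjuster 709/2006 = 35.3% → the senior adjuster
Overall: the in-house team 473/1867 = 25.3%, the senior adjuster 779/2089 = 37.3% → the senior adjuster
The senior adjuster wins overall and in every claim group — no reversal.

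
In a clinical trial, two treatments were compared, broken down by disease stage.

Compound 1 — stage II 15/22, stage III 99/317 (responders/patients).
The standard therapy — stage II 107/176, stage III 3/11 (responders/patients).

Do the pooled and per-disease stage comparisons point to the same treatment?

Stage II: Compound 1 15/22 = 68.2%, the standard therapy 107/176 = 60.8% → Compound 1
Stage III: Compound 1 99/317 = 31.2%, the standard therapy 3/11 = 27.3% → Compound 1
Overall: Compound 1 114/339 = 33.6%, the standard therapy 110/187 = 58.8% → the standard therapy
Compound 1 wins each disease group but the standard therapy wins overall — the comparison reverses. Compound 1's patients skew toward stage III, which has a lower base rate.

No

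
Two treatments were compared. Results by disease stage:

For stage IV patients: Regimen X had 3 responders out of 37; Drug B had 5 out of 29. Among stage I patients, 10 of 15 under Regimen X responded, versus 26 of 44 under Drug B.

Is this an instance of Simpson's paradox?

Stage IV: Regimen X 3/37 = 8.1%, Drug B 5/29 = 17.2% → Drug B
Stage I: Regimen X 10/15 = 66.7%, Drug B 26/44 = 59.1% → Regimen X
Overall: Regimen X 13/52 = 25.0%, Drug B 31/73 = 42.5% → Drug B
Neither sweeps: Regimen X wins 1 of 2 groups, Drug B wins 1. Drug B wins overall but not every group — no Simpson reversal.

No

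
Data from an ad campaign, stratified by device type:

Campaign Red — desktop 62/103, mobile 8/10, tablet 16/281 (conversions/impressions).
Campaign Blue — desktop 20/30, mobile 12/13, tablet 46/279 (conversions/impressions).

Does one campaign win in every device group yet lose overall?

Desktop: Campaign Red 62/103 = 60.2%, Campaign Blue 20/30 = 66.7% → Campaign Blue
Mobile: Campaign Red 8/10 = 80.0%, Campaign Blue 12/13 = 92.3% → Campaign Blue
Tablet: Campaign Red 16/281 = 5.7%, Campaign Blue 46/279 = 16.5% → Campaign Blue
Overall: Campaign Red 86/394 = 21.8%, Campaign Blue 78/322 = 24.2% → Campaign Blue
Campaign Blue wins overall and in every device group — no reversal.

No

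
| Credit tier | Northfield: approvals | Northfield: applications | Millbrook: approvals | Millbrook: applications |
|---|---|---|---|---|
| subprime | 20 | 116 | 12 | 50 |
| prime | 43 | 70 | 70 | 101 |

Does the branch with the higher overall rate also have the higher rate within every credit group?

Yes

Subprime: Northfield 20/116 = 17.2%, Millbrook 12/50 = 24.0% → Millbrook
Prime: Northfield 43/70 = 61.4%, Millbrook 70/101 = 69.3% → Millbrook
Overall: Northfield 63/186 = 33.9%, Millbrook 82/151 = 54.3% → Millbrook
Millbrook wins overall and in every credit group — no reversal.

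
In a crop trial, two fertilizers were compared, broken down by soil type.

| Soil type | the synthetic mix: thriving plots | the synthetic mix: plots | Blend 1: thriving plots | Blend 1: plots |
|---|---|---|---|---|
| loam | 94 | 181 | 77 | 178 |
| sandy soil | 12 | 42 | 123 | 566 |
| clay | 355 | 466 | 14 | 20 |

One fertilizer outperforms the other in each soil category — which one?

the synthetic mix

Loam: the synthetic mix 94/181 = 51.9%, Blend 1 77/178 = 43.3% → the synthetic mix
Sandy soil: the synthetic mix 12/42 = 28.6%, Blend 1 123/566 = 21.7% → the synthetic mix
Clay: the synthetic mix 355/466 = 76.2%, Blend 1 14/20 = 70.0% → the synthetic mix
The synthetic mix has the higher rate in all 3 groups.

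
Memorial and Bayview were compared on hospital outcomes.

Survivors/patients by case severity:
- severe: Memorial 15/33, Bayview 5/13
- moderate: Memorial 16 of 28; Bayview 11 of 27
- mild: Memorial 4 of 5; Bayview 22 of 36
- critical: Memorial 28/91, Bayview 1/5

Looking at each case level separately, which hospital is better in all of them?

Severe: Memorial 15/33 = 45.5%, Bayview 5/13 = 38.5% → Memorial
Moderate: Memorial 16/28 = 57.1%, Bayview 11/27 = 40.7% → Memorial
Mild: Memorial 4/5 = 80.0%, Bayview 22/36 = 61.1% → Memorial
Critical: Memorial 28/91 = 30.8%, Bayview 1/5 = 20.0% → Memorial
Memorial has the higher rate in all 4 groups.

Memorial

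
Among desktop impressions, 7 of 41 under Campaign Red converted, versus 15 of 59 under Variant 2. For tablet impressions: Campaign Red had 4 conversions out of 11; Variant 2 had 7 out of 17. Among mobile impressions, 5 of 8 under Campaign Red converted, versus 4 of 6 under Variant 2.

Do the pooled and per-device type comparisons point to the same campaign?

Desktop: Campaign Red 7/41 = 17.1%, Variant 2 15/59 = 25.4% → Variant 2
Tablet: Campaign Red 4/11 = 36.4%, Variant 2 7/17 = 41.2% → Variant 2
Mobile: Campaign Red 5/8 = 62.5%, Variant 2 4/6 = 66.7% → Variant 2
Overall: Campaign Red 16/60 = 26.7%, Variant 2 26/82 = 31.7% → Variant 2
Variant 2 wins overall and in every device group — no reversal.

Yes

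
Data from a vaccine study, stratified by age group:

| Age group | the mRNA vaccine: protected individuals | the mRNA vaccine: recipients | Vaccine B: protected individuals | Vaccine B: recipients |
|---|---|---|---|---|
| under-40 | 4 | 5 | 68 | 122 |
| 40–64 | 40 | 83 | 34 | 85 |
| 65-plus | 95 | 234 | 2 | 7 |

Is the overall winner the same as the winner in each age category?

No

Under-40: the mRNA vaccine 4/5 = 80.0%, Vaccine B 68/122 = 55.7% → the mRNA vaccine
40–64: the mRNA vaccine 40/83 = 48.2%, Vaccine B 34/85 = 40.0% → the mRNA vaccine
65-plus: the mRNA vaccine 95/234 = 40.6%, Vaccine B 2/7 = 28.6% → the mRNA vaccine
Overall: the mRNA vaccine 139/322 = 43.2%, Vaccine B 104/214 = 48.6% → Vaccine B
The mRNA vaccine wins each age group but Vaccine B wins overall — the comparison reverses. The mRNA vaccine's recipients skew toward 65-plus, which has a lower base rate.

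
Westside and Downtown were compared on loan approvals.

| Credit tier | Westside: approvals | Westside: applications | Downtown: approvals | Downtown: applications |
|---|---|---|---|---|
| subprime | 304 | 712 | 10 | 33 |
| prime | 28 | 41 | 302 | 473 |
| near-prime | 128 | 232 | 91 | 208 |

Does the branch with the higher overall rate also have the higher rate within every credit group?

No

Subprime: Westside 304/712 = 42.7%, Downtown 10/33 = 30.3% → Westside
Prime: Westside 28/41 = 68.3%, Downtown 302/473 = 63.8% → Westside
Near-prime: Westside 128/232 = 55.2%, Downtown 91/208 = 43.8% → Westside
Overall: Westside 460/985 = 46.7%, Downtown 403/714 = 56.4% → Downtown
Westside wins each credit group but Downtown wins overall — the comparison reverses. Westside's applications skew toward subprime, which has a lower base rate.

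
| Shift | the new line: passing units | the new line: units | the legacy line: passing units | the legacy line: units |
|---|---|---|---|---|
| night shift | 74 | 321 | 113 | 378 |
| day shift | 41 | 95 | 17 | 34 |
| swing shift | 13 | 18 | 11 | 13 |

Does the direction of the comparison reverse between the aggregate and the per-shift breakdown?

Night shift: the new line 74/321 = 23.1%, the legacy line 113/378 = 29.9% → the legacy line
Day shift: the new line 41/95 = 43.2%, the legacy line 17/34 = 50.0% → the legacy line
Swing shift: the new line 13/18 = 72.2%, the legacy line 11/13 = 84.6% → the legacy line
Overall: the new line 128/434 = 29.5%, the legacy line 141/425 = 33.2% → the legacy line
The legacy line wins overall and in every shift group — no reversal.

No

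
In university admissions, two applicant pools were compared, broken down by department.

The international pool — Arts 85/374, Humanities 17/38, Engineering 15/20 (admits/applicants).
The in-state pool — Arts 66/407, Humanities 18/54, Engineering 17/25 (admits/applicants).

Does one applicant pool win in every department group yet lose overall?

No

Arts: the international pool 85/374 = 22.7%, the in-state pool 66/407 = 16.2% → the international pool
Humanities: the international pool 17/38 = 44.7%, the in-state pool 18/54 = 33.3% → the international pool
Engineering: the international pool 15/20 = 75.0%, the in-state pool 17/25 = 68.0% → the international pool
Overall: the international pool 117/432 = 27.1%, the in-state pool 101/486 = 20.8% → the international pool
The international pool wins overall and in every department group — no reversal.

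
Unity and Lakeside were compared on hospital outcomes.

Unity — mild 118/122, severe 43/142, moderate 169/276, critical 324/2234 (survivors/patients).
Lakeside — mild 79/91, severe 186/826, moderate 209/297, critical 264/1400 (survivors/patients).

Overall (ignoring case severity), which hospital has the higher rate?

Lakeside

Mild: Unity 118/122 = 96.7%, Lakeside 79/91 = 86.8% → Unity
Severe: Unity 43/142 = 30.3%, Lakeside 186/826 = 22.5% → Unity
Moderate: Unity 169/276 = 61.2%, Lakeside 209/297 = 70.4% → Lakeside
Critical: Unity 324/2234 = 14.5%, Lakeside 264/1400 = 18.9% → Lakeside
Overall: Unity 654/2774 = 23.6%, Lakeside 738/2614 = 28.2% → Lakeside
(Neither sweeps every case group, but Lakeside has the higher pooled rate.)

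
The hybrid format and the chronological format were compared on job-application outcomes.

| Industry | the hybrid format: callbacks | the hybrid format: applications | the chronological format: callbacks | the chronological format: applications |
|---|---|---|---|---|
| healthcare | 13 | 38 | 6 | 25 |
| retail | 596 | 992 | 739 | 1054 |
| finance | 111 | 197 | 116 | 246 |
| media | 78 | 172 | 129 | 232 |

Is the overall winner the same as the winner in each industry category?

Healthcare: the hybrid format 13/38 = 34.2%, the chronological format 6/25 = 24.0% → the hybrid format
Retail: the hybrid format 596/992 = 60.1%, the chronological format 739/1054 = 70.1% → the chronological format
Finance: the hybrid format 111/197 = 56.3%, the chronological format 116/246 = 47.2% → the hybrid format
Media: the hybrid format 78/172 = 45.3%, the chronological format 129/232 = 55.6% → the chronological format
Overall: the hybrid format 798/1399 = 57.0%, the chronological format 990/1557 = 63.6% → the chronological format
Neither sweeps: the hybrid format wins 2 of 4 groups, the chronological format wins 2. The chronological format wins overall but not every group — no Simpson reversal.

No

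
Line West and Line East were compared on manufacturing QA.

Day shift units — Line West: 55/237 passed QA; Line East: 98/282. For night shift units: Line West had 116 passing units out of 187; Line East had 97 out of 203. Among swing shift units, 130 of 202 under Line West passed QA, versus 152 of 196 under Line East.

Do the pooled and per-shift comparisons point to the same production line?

No

Day shift: Line West 55/237 = 23.2%, Line East 98/282 = 34.8% → Line East
Night shift: Line West 116/187 = 62.0%, Line East 97/203 = 47.8% → Line West
Swing shift: Line West 130/202 = 64.4%, Line East 152/196 = 77.6% → Line East
Overall: Line West 301/626 = 48.1%, Line East 347/681 = 51.0% → Line East
Neither sweeps: Line West wins 1 of 3 groups, Line East wins 2. Line East wins overall but not every group — no Simpson reversal.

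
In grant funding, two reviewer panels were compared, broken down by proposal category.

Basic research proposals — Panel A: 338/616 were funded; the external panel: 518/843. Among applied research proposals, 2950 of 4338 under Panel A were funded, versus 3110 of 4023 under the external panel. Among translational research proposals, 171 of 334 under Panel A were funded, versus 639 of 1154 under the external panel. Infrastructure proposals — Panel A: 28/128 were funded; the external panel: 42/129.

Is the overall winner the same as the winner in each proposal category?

Yes

Basic research: Panel A 338/616 = 54.9%, the external panel 518/843 = 61.4% → the external panel
Applied research: Panel A 2950/4338 = 68.0%, the external panel 3110/4023 = 77.3% → the external panel
Translational research: Panel A 171/334 = 51.2%, the external panel 639/1154 = 55.4% → the external panel
Infrastructure: Panel A 28/128 = 21.9%, the external panel 42/129 = 32.6% → the external panel
Overall: Panel A 3487/5416 = 64.4%, the external panel 4309/6149 = 70.1% → the external panel
The external panel wins overall and in every proposal group — no reversal.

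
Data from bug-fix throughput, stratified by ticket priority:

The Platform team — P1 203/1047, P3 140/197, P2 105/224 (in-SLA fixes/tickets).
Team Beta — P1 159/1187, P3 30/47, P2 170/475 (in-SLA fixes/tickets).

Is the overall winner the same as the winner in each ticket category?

Yes

P1: the Platform team 203/1047 = 19.4%, Team Beta 159/1187 = 13.4% → the Platform team
P3: the Platform team 140/197 = 71.1%, Team Beta 30/47 = 63.8% → the Platform team
P2: the Platform team 105/224 = 46.9%, Team Beta 170/475 = 35.8% → the Platform team
Overall: the Platform team 448/1468 = 30.5%, Team Beta 359/1709 = 21.0% → the Platform team
The Platform team wins overall and in every ticket group — no reversal.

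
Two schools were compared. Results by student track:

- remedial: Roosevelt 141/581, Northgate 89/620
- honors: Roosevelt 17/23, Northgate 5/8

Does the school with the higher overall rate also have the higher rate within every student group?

Yes

Remedial: Roosevelt 141/581 = 24.3%, Northgate 89/620 = 14.4% → Roosevelt
Honors: Roosevelt 17/23 = 73.9%, Northgate 5/8 = 62.5% → Roosevelt
Overall: Roosevelt 158/604 = 26.2%, Northgate 94/628 = 15.0% → Roosevelt
Roosevelt wins overall and in every student group — no reversal.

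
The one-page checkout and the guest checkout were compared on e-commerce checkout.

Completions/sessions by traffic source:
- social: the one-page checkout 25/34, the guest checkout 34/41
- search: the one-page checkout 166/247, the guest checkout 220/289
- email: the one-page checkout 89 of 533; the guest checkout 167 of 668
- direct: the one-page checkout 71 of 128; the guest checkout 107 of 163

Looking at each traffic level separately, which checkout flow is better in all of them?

Social: the one-page checkout 25/34 = 73.5%, the guest checkout 34/41 = 82.9% → the guest checkout
Search: the one-page checkout 166/247 = 67.2%, the guest checkout 220/289 = 76.1% → the guest checkout
Email: the one-page checkout 89/533 = 16.7%, the guest checkout 167/668 = 25.0% → the guest checkout
Direct: the one-page checkout 71/128 = 55.5%, the guest checkout 107/163 = 65.6% → the guest checkout
The guest checkout has the higher rate in all 4 groups.

the guest checkout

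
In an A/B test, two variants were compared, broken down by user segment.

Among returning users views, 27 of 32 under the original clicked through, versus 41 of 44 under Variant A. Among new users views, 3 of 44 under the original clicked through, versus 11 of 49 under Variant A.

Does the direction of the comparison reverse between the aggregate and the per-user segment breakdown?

Returning users: the original 27/32 = 84.4%, Variant A 41/44 = 93.2% → Variant A
New users: the original 3/44 = 6.8%, Variant A 11/49 = 22.4% → Variant A
Overall: the original 30/76 = 39.5%, Variant A 52/93 = 55.9% → Variant A
Variant A wins overall and in every user group — no reversal.

No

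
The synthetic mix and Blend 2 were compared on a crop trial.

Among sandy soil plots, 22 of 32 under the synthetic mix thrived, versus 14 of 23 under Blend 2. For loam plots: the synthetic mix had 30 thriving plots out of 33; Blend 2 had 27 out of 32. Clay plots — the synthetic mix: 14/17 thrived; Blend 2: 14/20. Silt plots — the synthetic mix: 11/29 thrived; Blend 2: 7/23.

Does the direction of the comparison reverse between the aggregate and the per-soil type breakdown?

No

Sandy soil: the synthetic mix 22/32 = 68.8%, Blend 2 14/23 = 60.9% → the synthetic mix
Loam: the synthetic mix 30/33 = 90.9%, Blend 2 27/32 = 84.4% → the synthetic mix
Clay: the synthetic mix 14/17 = 82.4%, Blend 2 14/20 = 70.0% → the synthetic mix
Silt: the synthetic mix 11/29 = 37.9%, Blend 2 7/23 = 30.4% → the synthetic mix
Overall: the synthetic mix 77/111 = 69.4%, Blend 2 62/98 = 63.3% → the synthetic mix
The synthetic mix wins overall and in every soil group — no reversal.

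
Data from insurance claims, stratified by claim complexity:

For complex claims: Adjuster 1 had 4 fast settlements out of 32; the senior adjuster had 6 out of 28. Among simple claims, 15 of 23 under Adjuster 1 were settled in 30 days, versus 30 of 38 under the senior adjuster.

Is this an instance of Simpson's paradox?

Complex: Adjuster 1 4/32 = 12.5%, the senior adjuster 6/28 = 21.4% → the senior adjuster
Simple: Adjuster 1 15/23 = 65.2%, the senior adjuster 30/38 = 78.9% → the senior adjuster
Overall: Adjuster 1 19/55 = 34.5%, the senior adjuster 36/66 = 54.5% → the senior adjuster
The senior adjuster wins overall and in every claim group — no reversal.

No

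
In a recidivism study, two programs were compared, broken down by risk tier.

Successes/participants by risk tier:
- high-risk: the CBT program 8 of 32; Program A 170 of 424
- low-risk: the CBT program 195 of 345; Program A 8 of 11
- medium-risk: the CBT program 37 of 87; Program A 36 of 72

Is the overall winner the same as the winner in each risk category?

High-risk: the CBT program 8/32 = 25.0%, Program A 170/424 = 40.1% → Program A
Low-risk: the CBT program 195/345 = 56.5%, Program A 8/11 = 72.7% → Program A
Medium-risk: the CBT program 37/87 = 42.5%, Program A 36/72 = 50.0% → Program A
Overall: the CBT program 240/464 = 51.7%, Program A 214/507 = 42.2% → the CBT program
Program A wins each risk group but the CBT program wins overall — the comparison reverses. Program A's participants skew toward high-risk, which has a lower base rate.

No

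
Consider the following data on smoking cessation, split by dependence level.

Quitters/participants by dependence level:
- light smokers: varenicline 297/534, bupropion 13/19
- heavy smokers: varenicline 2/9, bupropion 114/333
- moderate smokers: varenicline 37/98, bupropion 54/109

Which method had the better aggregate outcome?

Light smokers: varenicline 297/534 = 55.6%, bupropion 13/19 = 68.4% → bupropion
Heavy smokers: varenicline 2/9 = 22.2%, bupropion 114/333 = 34.2% → bupropion
Moderate smokers: varenicline 37/98 = 37.8%, bupropion 54/109 = 49.5% → bupropion
Overall: varenicline 336/641 = 52.4%, bupropion 181/461 = 39.3% → varenicline
(Bupropion wins every dependence group but varenicline wins overall — bupropion's participants skew toward the low-rate heavy smokers group.)

varenicline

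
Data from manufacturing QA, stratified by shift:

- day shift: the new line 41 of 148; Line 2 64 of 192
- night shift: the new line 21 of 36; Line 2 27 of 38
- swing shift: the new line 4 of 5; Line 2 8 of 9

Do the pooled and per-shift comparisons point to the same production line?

Yes

Day shift: the new line 41/148 = 27.7%, Line 2 64/192 = 33.3% → Line 2
Night shift: the new line 21/36 = 58.3%, Line 2 27/38 = 71.1% → Line 2
Swing shift: the new line 4/5 = 80.0%, Line 2 8/9 = 88.9% → Line 2
Overall: the new line 66/189 = 34.9%, Line 2 99/239 = 41.4% → Line 2
Line 2 wins overall and in every shift group — no reversal.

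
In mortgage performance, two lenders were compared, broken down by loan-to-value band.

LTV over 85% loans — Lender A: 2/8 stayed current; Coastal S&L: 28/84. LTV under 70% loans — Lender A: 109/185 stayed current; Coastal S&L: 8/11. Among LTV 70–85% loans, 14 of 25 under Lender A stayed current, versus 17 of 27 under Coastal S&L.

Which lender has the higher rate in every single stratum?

Coastal S&L

LTV over 85%: Lender A 2/8 = 25.0%, Coastal S&L 28/84 = 33.3% → Coastal S&L
LTV under 70%: Lender A 109/185 = 58.9%, Coastal S&L 8/11 = 72.7% → Coastal S&L
LTV 70–85%: Lender A 14/25 = 56.0%, Coastal S&L 17/27 = 63.0% → Coastal S&L
Coastal S&L has the higher rate in all 3 groups.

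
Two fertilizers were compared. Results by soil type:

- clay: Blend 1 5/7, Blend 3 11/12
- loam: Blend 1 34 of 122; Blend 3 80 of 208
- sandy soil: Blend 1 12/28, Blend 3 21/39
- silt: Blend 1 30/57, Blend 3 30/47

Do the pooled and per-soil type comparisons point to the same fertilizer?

Clay: Blend 1 5/7 = 71.4%, Blend 3 11/12 = 91.7% → Blend 3
Loam: Blend 1 34/122 = 27.9%, Blend 3 80/208 = 38.5% → Blend 3
Sandy soil: Blend 1 12/28 = 42.9%, Blend 3 21/39 = 53.8% → Blend 3
Silt: Blend 1 30/57 = 52.6%, Blend 3 30/47 = 63.8% → Blend 3
Overall: Blend 1 81/214 = 37.9%, Blend 3 142/306 = 46.4% → Blend 3
Blend 3 wins overall and in every soil group — no reversal.

Yes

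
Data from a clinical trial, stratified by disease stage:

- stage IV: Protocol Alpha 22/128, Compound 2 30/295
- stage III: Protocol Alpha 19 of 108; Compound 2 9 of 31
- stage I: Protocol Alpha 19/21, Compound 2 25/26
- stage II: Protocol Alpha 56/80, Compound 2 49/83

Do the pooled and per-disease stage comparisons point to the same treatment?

No

Stage IV: Protocol Alpha 22/128 = 17.2%, Compound 2 30/295 = 10.2% → Protocol Alpha
Stage III: Protocol Alpha 19/108 = 17.6%, Compound 2 9/31 = 29.0% → Compound 2
Stage I: Protocol Alpha 19/21 = 90.5%, Compound 2 25/26 = 96.2% → Compound 2
Stage II: Protocol Alpha 56/80 = 70.0%, Compound 2 49/83 = 59.0% → Protocol Alpha
Overall: Protocol Alpha 116/337 = 34.4%, Compound 2 113/435 = 26.0% → Protocol Alpha
Neither sweeps: Protocol Alpha wins 2 of 4 groups, Compound 2 wins 2. Protocol Alpha wins overall but not every group — no Simpson reversal.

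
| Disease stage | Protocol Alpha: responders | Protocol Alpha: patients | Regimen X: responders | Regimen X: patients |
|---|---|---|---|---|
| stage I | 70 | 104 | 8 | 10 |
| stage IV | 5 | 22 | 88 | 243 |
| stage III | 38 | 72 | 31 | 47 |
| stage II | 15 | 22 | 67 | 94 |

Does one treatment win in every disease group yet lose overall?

Stage I: Protocol Alpha 70/104 = 67.3%, Regimen X 8/10 = 80.0% → Regimen X
Stage IV: Protocol Alpha 5/22 = 22.7%, Regimen X 88/243 = 36.2% → Regimen X
Stage III: Protocol Alpha 38/72 = 52.8%, Regimen X 31/47 = 66.0% → Regimen X
Stage II: Protocol Alpha 15/22 = 68.2%, Regimen X 67/94 = 71.3% → Regimen X
Overall: Protocol Alpha 128/220 = 58.2%, Regimen X 194/394 = 49.2% → Protocol Alpha
Regimen X wins each disease group but Protocol Alpha wins overall — the comparison reverses. Regimen X's patients skew toward stage IV, which has a lower base rate.

Yes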